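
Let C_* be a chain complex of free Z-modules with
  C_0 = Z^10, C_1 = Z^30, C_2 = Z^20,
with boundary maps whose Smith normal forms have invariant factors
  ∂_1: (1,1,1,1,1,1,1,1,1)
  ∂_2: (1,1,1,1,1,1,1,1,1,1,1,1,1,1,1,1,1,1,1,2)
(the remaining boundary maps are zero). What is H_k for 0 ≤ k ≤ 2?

H_0: b_0 = 10 − 0 − 9 = 1; torsion from ∂_1 factors > 1: none. So H_0 ≅ Z.
H_1: b_1 = 30 − 9 − 20 = 1; torsion from ∂_2 factors > 1: [2]. So H_1 ≅ Z ⊕ Z/2.
H_2: b_2 = 20 − 20 − 0 = 0; torsion from ∂_3 factors > 1: none. So H_2 ≅ 0.

H_0 ≅ Z,  H_1 ≅ Z ⊕ Z/2,  H_2 = 0.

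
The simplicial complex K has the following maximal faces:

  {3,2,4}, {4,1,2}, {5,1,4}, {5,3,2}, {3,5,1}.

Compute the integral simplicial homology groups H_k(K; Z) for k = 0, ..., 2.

Fix the vertex order 1 < 2 < 3 < 4 < 5 and write every simplex with vertices in increasing order. Then dim K = 2 and the simplices of K are:

  0-simplices (5): [1], [2], [3], [4], [5]
  1-simplices (10): [1,2], [1,3], [1,4], [1,5], [2,3], [2,4], [2,5], [3,4], [3,5], [4,5]
  2-simplices (5): [1,2,4], [1,3,5], [1,4,5], [2,3,4], [2,3,5]

giving chain groups C_0 ≅ Z^5, C_1 ≅ Z^10, C_2 ≅ Z^5.

The boundary map ∂_1: C_1 → C_0 maps an edge to its endpoints' difference, ∂[p,q] = q − p. For instance
  ∂[1,5] = [5] − [1].
The resulting 5×10 matrix has rank 4, and its Smith normal form has invariant factors (1,1,1,1).

The boundary map ∂_2: C_2 → C_1 sends each 2-simplex [p,q,r] to [q,r] − [p,r] + [p,q]. For instance
  ∂[1,4,5] = [4,5] − [1,5] + [1,4],
  ∂[2,3,5] = [3,5] − [2,5] + [2,3].
The resulting 10×5 matrix has rank 5, and its Smith normal form has invariant factors (1,1,1,1,1).

Now H_k = ker ∂_k / im ∂_{k+1}, so:

  H_0: rank C_0 − rank ∂_1 = 5 − 4 = 1, and the invariant factors of ∂_1 are all 1, so H_0 = Z.
  H_1: rank ker ∂_1 − rank ∂_2 = (10 − 4) − 5 = 1, and the invariant factors of ∂_2 are all 1, so H_1 = Z.
  H_2: rank ker ∂_2 − rank ∂_3 = (5 − 5) − 0 = 0, and there is no ∂_3, so H_2 = 0.

H_0 ≅ Z,  H_1 ≅ Z,  H_2 = 0.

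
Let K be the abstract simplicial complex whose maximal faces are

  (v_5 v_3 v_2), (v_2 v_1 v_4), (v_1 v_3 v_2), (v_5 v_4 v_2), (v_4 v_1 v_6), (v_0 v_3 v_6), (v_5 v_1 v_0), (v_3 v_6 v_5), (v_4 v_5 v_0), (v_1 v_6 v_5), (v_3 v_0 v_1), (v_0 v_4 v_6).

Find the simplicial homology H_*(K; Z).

We work with the vertex ordering v_0 < v_1 < v_2 < v_3 < v_4 < v_5 < v_6. The simplices of K, each written with vertices in increasing order, are:

  0-simplices (7): [v_0], [v_1], [v_2], [v_3], [v_4], [v_5], [v_6]
  1-simplices (18): (18 of them)
  2-simplices (12): (12 of them)

giving chain groups C_0 ≅ Z^7, C_1 ≅ Z^18, C_2 ≅ Z^12.

Boundary ∂_1: C_1 → C_0 is given by ∂[p,q] = [q] − [p]. For instance
  ∂[v_1,v_3] = [v_3] − [v_1].
As a 7×18 matrix over Z this has rank 6, with invariant factors (1,1,1,1,1,1).

∂_2: C_2 → C_1 sends each 2-simplex [p,q,r] to [q,r] − [p,r] + [p,q]. For instance
  ∂[v_1,v_2,v_4] = [v_2,v_4] − [v_1,v_4] + [v_1,v_2],
  ∂[v_3,v_5,v_6] = [v_5,v_6] − [v_3,v_6] + [v_3,v_5].
The resulting 18×12 matrix has rank 12, and its Smith normal form has invariant factors (1,1,1,1,1,1,1,1,1,1,1,2).

Now H_k = ker ∂_k / im ∂_{k+1}, so:

  H_0: rank C_0 − rank ∂_1 = 7 − 6 = 1, and the invariant factors of ∂_1 are all 1, so H_0 = Z.
  H_1: rank ker ∂_1 − rank ∂_2 = (18 − 6) − 12 = 0, and ∂_2 has invariant factor 2 > 1, so H_1 = Z/2.
  H_2: rank ker ∂_2 − rank ∂_3 = (12 − 12) − 0 = 0, and there is no ∂_3, so H_2 = 0.

H_0 ≅ Z,  H_1 ≅ Z/2,  H_2 = 0.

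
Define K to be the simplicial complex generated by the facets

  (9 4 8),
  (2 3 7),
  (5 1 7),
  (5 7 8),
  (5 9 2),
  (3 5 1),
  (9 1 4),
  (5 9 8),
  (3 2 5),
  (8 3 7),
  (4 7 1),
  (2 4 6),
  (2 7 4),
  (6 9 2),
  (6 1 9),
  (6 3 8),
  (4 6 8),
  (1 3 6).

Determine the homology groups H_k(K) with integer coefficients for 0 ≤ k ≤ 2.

Order the vertices as 1 < 2 < 3 < 4 < 5 < 6 < 7 < 8 < 9. Listing each simplex with vertices in this order, K has dimension 2 with simplices:

  0-simplices (9): [1], [2], [3], [4], [5], [6], [7], [8], [9]
  1-simplices (27): (27 of them)
  2-simplices (18): [1,3,5], [1,3,6], [1,4,7], [1,4,9], [1,5,7], [1,6,9], [2,3,5], [2,3,7], [2,4,6], [2,4,7], [2,5,9], [2,6,9], [3,6,8], [3,7,8], [4,6,8], [4,8,9], [5,7,8], [5,8,9]

Hence C_0 ≅ Z^9, C_1 ≅ Z^27, C_2 ≅ Z^18.

∂_1: C_1 → C_0 sends each edge [p,q] (with p < q) to q − p. For instance
  ∂[2,6] = [6] − [2].
This gives a 9×27 integer matrix of rank 8; reducing to Smith normal form yields diagonal entries (1,1,1,1,1,1,1,1).

The boundary map ∂_2: C_2 → C_1 maps a triangle to the signed sum of its edges. For instance
  ∂[1,3,6] = [3,6] − [1,6] + [1,3],
  ∂[2,3,7] = [3,7] − [2,7] + [2,3].
The 27×18 boundary matrix has rank 18 and Smith normal form diag(1,1,1,1,1,1,1,1,1,1,1,1,1,1,1,1,1,2).

Reading off H_k = ker ∂_k / im ∂_{k+1}:

  H_0: rank C_0 − rank ∂_1 = 9 − 8 = 1, and the invariant factors of ∂_1 are all 1, so H_0 = Z.
  H_1: rank ker ∂_1 − rank ∂_2 = (27 − 8) − 18 = 1, and ∂_2 has invariant factor 2 > 1, so H_1 = Z ⊕ Z/2.
  H_2: rank ker ∂_2 − rank ∂_3 = (18 − 18) − 0 = 0, and there is no ∂_3, so H_2 = 0.

H_0 ≅ Z,  H_1 ≅ Z ⊕ Z/2,  H_2 = 0.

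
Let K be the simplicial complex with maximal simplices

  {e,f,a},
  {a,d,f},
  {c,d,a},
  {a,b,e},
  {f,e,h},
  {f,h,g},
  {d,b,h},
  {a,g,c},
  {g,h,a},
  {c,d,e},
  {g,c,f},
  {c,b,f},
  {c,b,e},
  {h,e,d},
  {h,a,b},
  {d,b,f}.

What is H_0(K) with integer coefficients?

Order the vertices as a < b < c < d < e < f < g < h. Listing each simplex with vertices in this order, K has dimension 2 with simplices:

  0-simplices (8): a, b, c, d, e, f, g, h
  1-simplices (24): ab, ac, ad, ae, af, ag, ah, bc, bd, be, bf, bh, cd, ce, cf, cg, de, df, dh, ef, eh, fg, fh, gh
  2-simplices (16): abe, abh, acd, acg, adf, aef, agh, bce, bcf, bdf, bdh, cde, cfg, deh, efh, fgh

giving chain groups C_0 ≅ Z^8, C_1 ≅ Z^24, C_2 ≅ Z^16.

The boundary map ∂_1: C_1 → C_0 maps an edge to its endpoints' difference, ∂[p,q] = q − p. For instance
  ∂de = e − d.
The 8×24 boundary matrix has rank 7 and Smith normal form diag(1,1,1,1,1,1,1).

∂_2: C_2 → C_1 sends each 2-simplex [p,q,r] to [q,r] − [p,r] + [p,q]. For instance
  ∂bdf = df − bf + bd,
  ∂bdh = dh − bh + bd.
As a 24×16 matrix over Z this has rank 15, with invariant factors (1,1,1,1,1,1,1,1,1,1,1,1,1,1,1).

Now H_k = ker ∂_k / im ∂_{k+1}, so:

  H_0: rank C_0 − rank ∂_1 = 8 − 7 = 1, and the invariant factors of ∂_1 are all 1, so H_0 = Z.

H_0 = Z.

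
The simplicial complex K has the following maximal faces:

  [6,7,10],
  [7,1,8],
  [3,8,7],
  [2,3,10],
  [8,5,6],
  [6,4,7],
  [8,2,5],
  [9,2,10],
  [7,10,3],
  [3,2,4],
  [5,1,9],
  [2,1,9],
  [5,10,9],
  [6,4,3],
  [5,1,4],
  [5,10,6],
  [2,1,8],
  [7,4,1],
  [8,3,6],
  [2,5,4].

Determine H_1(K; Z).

Fix the vertex order 1 < 2 < 3 < 4 < 5 < 6 < 7 < 8 < 9 < 10 and write every simplex with vertices in increasing order. Then dim K = 2 and the simplices of K are:

  0-simplices (10): [1], [2], [3], [4], [5], [6], [7], [8], [9], [10]
  1-simplices (30): (30 of them)
  2-simplices (20): (20 of them)

giving chain groups C_0 ≅ Z^10, C_1 ≅ Z^30, C_2 ≅ Z^20.

The boundary map ∂_1: C_1 → C_0 sends each edge [p,q] (with p < q) to q − p. For instance
  ∂[3,6] = [6] − [3].
The resulting 10×30 matrix has rank 9, and its Smith normal form has invariant factors (1,1,1,1,1,1,1,1,1).

∂_2: C_2 → C_1 acts by ∂[p,q,r] = [q,r] − [p,r] + [p,q]. For instance
  ∂[1,2,8] = [2,8] − [1,8] + [1,2],
  ∂[1,5,9] = [5,9] − [1,9] + [1,5].
The 30×20 boundary matrix has rank 20 and Smith normal form diag(1,1,1,1,1,1,1,1,1,1,1,1,1,1,1,1,1,1,1,2).

Now H_k = ker ∂_k / im ∂_{k+1}, so:

  H_1: rank ker ∂_1 − rank ∂_2 = (30 − 9) − 20 = 1, and ∂_2 has invariant factor 2 > 1, so H_1 = Z ⊕ Z/2.

(K is a triangulation of the Klein bottle.)

H_1 = Z ⊕ Z/2.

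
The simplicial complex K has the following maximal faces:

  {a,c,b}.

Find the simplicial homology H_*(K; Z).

Take the total order a < b < c on the vertex set. Then K (dimension 2) consists of the simplices:

  0-simplices (3): a, b, c
  1-simplices (3): ab, ac, bc
  2-simplices (1): abc

giving chain groups C_0 ≅ Z^3, C_1 ≅ Z^3, C_2 ≅ Z^1.

Boundary ∂_1: C_1 → C_0 sends each edge [p,q] (with p < q) to q − p.
The resulting 3×3 matrix has rank 2, and its Smith normal form has invariant factors (1,1).

The boundary map ∂_2: C_2 → C_1 maps a triangle to the signed sum of its edges. For instance
  ∂abc = bc − ac + ab.
The 3×1 boundary matrix has rank 1 and Smith normal form diag(1).

From H_k ≅ ker(∂_k) / im(∂_{k+1}) we obtain:

  H_0: rank C_0 − rank ∂_1 = 3 − 2 = 1, and the invariant factors of ∂_1 are all 1, so H_0 = Z.
  H_1: rank ker ∂_1 − rank ∂_2 = (3 − 2) − 1 = 0, and the invariant factors of ∂_2 are all 1, so H_1 = 0.
  H_2: rank ker ∂_2 − rank ∂_3 = (1 − 1) − 0 = 0, and there is no ∂_3, so H_2 = 0.

(K is a triangulation of the 2-simplex.)

H_0 ≅ Z,  H_1 = 0,  H_2 = 0.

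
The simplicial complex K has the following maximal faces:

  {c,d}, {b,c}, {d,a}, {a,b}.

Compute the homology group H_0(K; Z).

Take the total order a < b < c < d on the vertex set. Then K (dimension 1) consists of the simplices:

  0-simplices (4): a, b, c, d
  1-simplices (4): ab, ad, bc, cd

Hence C_0 ≅ Z^4, C_1 ≅ Z^4.

Boundary ∂_1: C_1 → C_0 maps an edge to its endpoints' difference, ∂[p,q] = q − p.
The resulting 4×4 matrix has rank 3, and its Smith normal form has invariant factors (1,1,1).

Reading off H_k = ker ∂_k / im ∂_{k+1}:

  H_0: rank C_0 − rank ∂_1 = 4 − 3 = 1, and the invariant factors of ∂_1 are all 1, so H_0 = Z.

(K is a triangulation of the circle S^1.)

H_0 ≅ Z.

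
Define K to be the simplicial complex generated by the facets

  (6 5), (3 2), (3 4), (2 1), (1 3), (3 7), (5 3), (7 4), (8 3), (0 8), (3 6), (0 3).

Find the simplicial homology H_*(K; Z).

H_0 ≅ Z,  H_1 ≅ Z^4.

Fix the vertex order 0 < 1 < 2 < 3 < 4 < 5 < 6 < 7 < 8 and write every simplex with vertices in increasing order. Then dim K = 1 and the simplices of K are:

  0-simplices (9): [0], [1], [2], [3], [4], [5], [6], [7], [8]
  1-simplices (12): [0,3], [0,8], [1,2], [1,3], [2,3], [3,4], [3,5], [3,6], [3,7], [3,8], [4,7], [5,6]

giving chain groups C_0 ≅ Z^9, C_1 ≅ Z^12.

Boundary ∂_1: C_1 → C_0 is given by ∂[p,q] = [q] − [p].
As a 9×12 matrix over Z this has rank 8, with invariant factors (1,1,1,1,1,1,1,1).

Reading off H_k = ker ∂_k / im ∂_{k+1}:

  H_0: rank C_0 − rank ∂_1 = 9 − 8 = 1, and the invariant factors of ∂_1 are all 1, so H_0 ≅ Z.
  H_1: rank ker ∂_1 − rank ∂_2 = (12 − 8) − 0 = 4, and there is no ∂_2, so H_1 ≅ Z^4.

As a check, the Euler characteristic is 9 − 12 = -3, which agrees with 1 − 4 = -3.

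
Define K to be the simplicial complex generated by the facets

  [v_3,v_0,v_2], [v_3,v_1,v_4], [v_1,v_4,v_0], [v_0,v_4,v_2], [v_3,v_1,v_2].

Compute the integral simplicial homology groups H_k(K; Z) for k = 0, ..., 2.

Order the vertices as v_0 < v_1 < v_2 < v_3 < v_4. Listing each simplex with vertices in this order, K has dimension 2 with simplices:

  0-simplices (5): [v_0], [v_1], [v_2], [v_3], [v_4]
  1-simplices (10): [v_0,v_1], [v_0,v_2], [v_0,v_3], [v_0,v_4], [v_1,v_2], [v_1,v_3], [v_1,v_4], [v_2,v_3], [v_2,v_4], [v_3,v_4]
  2-simplices (5): [v_0,v_1,v_4], [v_0,v_2,v_3], [v_0,v_2,v_4], [v_1,v_2,v_3], [v_1,v_3,v_4]

giving chain groups C_0 ≅ Z^5, C_1 ≅ Z^10, C_2 ≅ Z^5.

The boundary map ∂_1: C_1 → C_0 is given by ∂[p,q] = [q] − [p]. For instance
  ∂[v_0,v_4] = [v_4] − [v_0].
This gives a 5×10 integer matrix of rank 4; reducing to Smith normal form yields diagonal entries (1,1,1,1).

∂_2: C_2 → C_1 sends each 2-simplex [p,q,r] to [q,r] − [p,r] + [p,q]. For instance
  ∂[v_0,v_1,v_4] = [v_1,v_4] − [v_0,v_4] + [v_0,v_1],
  ∂[v_0,v_2,v_4] = [v_2,v_4] − [v_0,v_4] + [v_0,v_2].
The resulting 10×5 matrix has rank 5, and its Smith normal form has invariant factors (1,1,1,1,1).

Computing H_k = (kernel of ∂_k) / (image of ∂_{k+1}):

  H_0: rank C_0 − rank ∂_1 = 5 − 4 = 1, and the invariant factors of ∂_1 are all 1, so H_0 = Z.
  H_1: rank ker ∂_1 − rank ∂_2 = (10 − 4) − 5 = 1, and the invariant factors of ∂_2 are all 1, so H_1 = Z.
  H_2: rank ker ∂_2 − rank ∂_3 = (5 − 5) − 0 = 0, and there is no ∂_3, so H_2 = 0.

As a check, the Euler characteristic is 5 − 10 + 5 = 0, which agrees with 1 − 1 + 0 = 0.

H_0 = Z,  H_1 = Z,  H_2 = 0.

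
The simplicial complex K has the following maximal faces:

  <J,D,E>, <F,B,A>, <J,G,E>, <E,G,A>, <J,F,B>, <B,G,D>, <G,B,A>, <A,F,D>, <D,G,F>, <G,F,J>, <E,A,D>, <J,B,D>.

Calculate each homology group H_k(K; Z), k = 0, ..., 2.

H_0 ≅ Z,  H_1 ≅ Z/2,  H_2 = 0.

Order the vertices as A < B < D < E < F < G < J. Listing each simplex with vertices in this order, K has dimension 2 with simplices:

  0-simplices (7): A, B, D, E, F, G, J
  1-simplices (18): AB, AD, AE, AF, AG, BD, BF, BG, BJ, DE, DF, DG, DJ, EG, EJ, FG, FJ, GJ
  2-simplices (12): ABF, ABG, ADE, ADF, AEG, BDG, BDJ, BFJ, DEJ, DFG, EGJ, FGJ

Hence C_0 ≅ Z^7, C_1 ≅ Z^18, C_2 ≅ Z^12.

Boundary ∂_1: C_1 → C_0 is given by ∂[p,q] = [q] − [p]. For instance
  ∂FJ = J − F.
The resulting 7×18 matrix has rank 6, and its Smith normal form has invariant factors (1,1,1,1,1,1).

The boundary map ∂_2: C_2 → C_1 acts by ∂[p,q,r] = [q,r] − [p,r] + [p,q]. For instance
  ∂BDJ = DJ − BJ + BD,
  ∂DFG = FG − DG + DF.
As a 18×12 matrix over Z this has rank 12, with invariant factors (1,1,1,1,1,1,1,1,1,1,1,2).

Now H_k = ker ∂_k / im ∂_{k+1}, so:

  H_0: rank C_0 − rank ∂_1 = 7 − 6 = 1, and the invariant factors of ∂_1 are all 1, so H_0 = Z.
  H_1: rank ker ∂_1 − rank ∂_2 = (18 − 6) − 12 = 0, and ∂_2 has invariant factor 2 > 1, so H_1 = Z/2.
  H_2: rank ker ∂_2 − rank ∂_3 = (12 − 12) − 0 = 0, and there is no ∂_3, so H_2 = 0.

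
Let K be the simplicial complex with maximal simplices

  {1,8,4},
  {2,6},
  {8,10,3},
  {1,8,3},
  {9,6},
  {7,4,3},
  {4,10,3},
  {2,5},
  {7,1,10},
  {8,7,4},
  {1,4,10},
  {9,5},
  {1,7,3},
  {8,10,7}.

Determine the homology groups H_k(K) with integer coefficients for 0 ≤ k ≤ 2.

H_0 ≅ Z^2,  H_1 ≅ Z ⊕ Z/2,  H_2 = 0.

Fix the vertex order 1 < 2 < 3 < 4 < 5 < 6 < 7 < 8 < 9 < 10 and write every simplex with vertices in increasing order. Then dim K = 2 and the simplices of K are:

  0-simplices (10): [1], [2], [3], [4], [5], [6], [7], [8], [9], [10]
  1-simplices (19): [1,3], [1,4], [1,7], [1,8], [1,10], [2,5], [2,6], [3,4], [3,7], [3,8], [3,10], [4,7], [4,8], [4,10], [5,9], [6,9], [7,8], [7,10], [8,10]
  2-simplices (10): [1,3,7], [1,3,8], [1,4,8], [1,4,10], [1,7,10], [3,4,7], [3,4,10], [3,8,10], [4,7,8], [7,8,10]

Hence C_0 ≅ Z^10, C_1 ≅ Z^19, C_2 ≅ Z^10.

Boundary ∂_1: C_1 → C_0 sends each edge [p,q] (with p < q) to q − p.
The resulting 10×19 matrix has rank 8, and its Smith normal form has invariant factors (1,1,1,1,1,1,1,1).

Boundary ∂_2: C_2 → C_1 maps a triangle to the signed sum of its edges. For instance
  ∂[1,3,7] = [3,7] − [1,7] + [1,3],
  ∂[3,8,10] = [8,10] − [3,10] + [3,8].
The 19×10 boundary matrix has rank 10 and Smith normal form diag(1,1,1,1,1,1,1,1,1,2).

Computing H_k = (kernel of ∂_k) / (image of ∂_{k+1}):

  H_0: rank C_0 − rank ∂_1 = 10 − 8 = 2, and the invariant factors of ∂_1 are all 1, so H_0 ≅ Z^2.
  H_1: rank ker ∂_1 − rank ∂_2 = (19 − 8) − 10 = 1, and ∂_2 has invariant factor 2 > 1, so H_1 ≅ Z ⊕ Z/2.
  H_2: rank ker ∂_2 − rank ∂_3 = (10 − 10) − 0 = 0, and there is no ∂_3, so H_2 ≅ 0.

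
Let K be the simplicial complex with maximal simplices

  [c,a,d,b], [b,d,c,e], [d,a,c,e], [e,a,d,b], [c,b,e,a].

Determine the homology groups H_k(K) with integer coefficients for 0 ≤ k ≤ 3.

H_0 ≅ Z,  H_1 = 0,  H_2 = 0,  H_3 ≅ Z.

K has 5 vertices, 10 edges, 10 triangles, 5 3-simplices.
rank ∂_0 = 0, rank ∂_1 = 4 ⇒ b_0 = 5 − 0 − 4 = 1; all invariant factors of ∂_1 are 1 so no torsion. So H_0 = Z.
rank ∂_1 = 4, rank ∂_2 = 6 ⇒ b_1 = 10 − 4 − 6 = 0; all invariant factors of ∂_2 are 1 so no torsion. So H_1 = 0.
rank ∂_2 = 6, rank ∂_3 = 4 ⇒ b_2 = 10 − 6 − 4 = 0; all invariant factors of ∂_3 are 1 so no torsion. So H_2 = 0.
rank ∂_3 = 4, rank ∂_4 = 0 ⇒ b_3 = 5 − 4 − 0 = 1. So H_3 = Z.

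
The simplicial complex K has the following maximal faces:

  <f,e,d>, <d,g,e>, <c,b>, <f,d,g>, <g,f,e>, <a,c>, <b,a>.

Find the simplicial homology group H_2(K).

H_2 = Z.

Order the vertices as a < b < c < d < e < f < g. Listing each simplex with vertices in this order, K has dimension 2 with simplices:

  0-simplices (7): a, b, c, d, e, f, g
  1-simplices (9): ab, ac, bc, de, df, dg, ef, eg, fg
  2-simplices (4): def, deg, dfg, efg

giving chain groups C_0 ≅ Z^7, C_1 ≅ Z^9, C_2 ≅ Z^4.

∂_1: C_1 → C_0 maps an edge to its endpoints' difference, ∂[p,q] = q − p.
The resulting 7×9 matrix has rank 5, and its Smith normal form has invariant factors (1,1,1,1,1).

The boundary map ∂_2: C_2 → C_1 maps a triangle to the signed sum of its edges. For instance
  ∂def = ef − df + de,
  ∂deg = eg − dg + de.
The resulting 9×4 matrix has rank 3, and its Smith normal form has invariant factors (1,1,1).

Now H_k = ker ∂_k / im ∂_{k+1}, so:

  H_2: rank ker ∂_2 − rank ∂_3 = (4 − 3) − 0 = 1, and there is no ∂_3, so H_2 = Z.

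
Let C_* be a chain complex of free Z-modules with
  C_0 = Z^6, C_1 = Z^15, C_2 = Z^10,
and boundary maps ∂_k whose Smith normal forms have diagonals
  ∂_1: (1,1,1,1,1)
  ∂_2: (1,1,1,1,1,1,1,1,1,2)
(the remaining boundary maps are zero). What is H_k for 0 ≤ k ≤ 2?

H_0 = Z,  H_1 = Z_2,  H_2 = 0.

H_0: b_0 = 6 − 0 − 5 = 1; torsion from ∂_1 factors > 1: none. So H_0 = Z.
H_1: b_1 = 15 − 5 − 10 = 0; torsion from ∂_2 factors > 1: [2]. So H_1 = Z_2.
H_2: b_2 = 10 − 10 − 0 = 0; torsion from ∂_3 factors > 1: none. So H_2 = 0.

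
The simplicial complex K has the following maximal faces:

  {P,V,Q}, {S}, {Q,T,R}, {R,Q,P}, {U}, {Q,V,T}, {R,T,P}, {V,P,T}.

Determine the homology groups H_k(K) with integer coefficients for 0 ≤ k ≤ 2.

Take the total order P < Q < R < S < T < U < V on the vertex set. Then K (dimension 2) consists of the simplices:

  0-simplices (7): P, Q, R, S, T, U, V
  1-simplices (9): PQ, PR, PT, PV, QR, QT, QV, RT, TV
  2-simplices (6): PQR, PQV, PRT, PTV, QRT, QTV

so the chain groups are C_0 ≅ Z^7, C_1 ≅ Z^9, C_2 ≅ Z^6.

Boundary ∂_1: C_1 → C_0 is given by ∂[p,q] = [q] − [p]. For instance
  ∂PT = T − P.
The 7×9 boundary matrix has rank 4 and Smith normal form diag(1,1,1,1).

The boundary map ∂_2: C_2 → C_1 maps a triangle to the signed sum of its edges. For instance
  ∂PQV = QV − PV + PQ,
  ∂PTV = TV − PV + PT.
This gives a 9×6 integer matrix of rank 5; reducing to Smith normal form yields diagonal entries (1,1,1,1,1).

Reading off H_k = ker ∂_k / im ∂_{k+1}:

  H_0: rank C_0 − rank ∂_1 = 7 − 4 = 3, and the invariant factors of ∂_1 are all 1, so H_0 = Z^3.
  H_1: rank ker ∂_1 − rank ∂_2 = (9 − 4) − 5 = 0, and the invariant factors of ∂_2 are all 1, so H_1 = 0.
  H_2: rank ker ∂_2 − rank ∂_3 = (6 − 5) − 0 = 1, and there is no ∂_3, so H_2 = Z.

(K is a triangulation of the disjoint union of a set of 2 points and the 2-sphere S^2.)

H_0 = Z^3,  H_1 = 0,  H_2 = Z.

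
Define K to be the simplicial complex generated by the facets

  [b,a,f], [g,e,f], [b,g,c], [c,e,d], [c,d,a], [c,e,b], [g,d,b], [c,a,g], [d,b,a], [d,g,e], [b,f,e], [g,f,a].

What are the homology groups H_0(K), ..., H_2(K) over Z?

Fix the vertex order a < b < c < d < e < f < g and write every simplex with vertices in increasing order. Then dim K = 2 and the simplices of K are:

  0-simplices (7): a, b, c, d, e, f, g
  1-simplices (18): ab, ac, ad, af, ag, bc, bd, be, bf, bg, cd, ce, cg, de, dg, ef, eg, fg
  2-simplices (12): abd, abf, acd, acg, afg, bce, bcg, bdg, bef, cde, deg, efg

Hence C_0 ≅ Z^7, C_1 ≅ Z^18, C_2 ≅ Z^12.

∂_1: C_1 → C_0 is given by ∂[p,q] = [q] − [p].
As a 7×18 matrix over Z this has rank 6, with invariant factors (1,1,1,1,1,1).

The boundary map ∂_2: C_2 → C_1 maps a triangle to the signed sum of its edges. For instance
  ∂bcg = cg − bg + bc,
  ∂afg = fg − ag + af.
The 18×12 boundary matrix has rank 12 and Smith normal form diag(1,1,1,1,1,1,1,1,1,1,1,2).

Reading off H_k = ker ∂_k / im ∂_{k+1}:

  H_0: rank C_0 − rank ∂_1 = 7 − 6 = 1, and the invariant factors of ∂_1 are all 1, so H_0 ≅ Z.
  H_1: rank ker ∂_1 − rank ∂_2 = (18 − 6) − 12 = 0, and ∂_2 has invariant factor 2 > 1, so H_1 ≅ Z/2Z.
  H_2: rank ker ∂_2 − rank ∂_3 = (12 − 12) − 0 = 0, and there is no ∂_3, so H_2 ≅ 0.

As a check, the Euler characteristic is 7 − 18 + 12 = 1, which agrees with 1 − 0 + 0 = 1.

H_0 ≅ Z,  H_1 ≅ Z/2Z,  H_2 = 0.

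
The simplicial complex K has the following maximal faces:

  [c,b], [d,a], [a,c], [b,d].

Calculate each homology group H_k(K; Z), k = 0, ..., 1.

Fix the vertex order a < b < c < d and write every simplex with vertices in increasing order. Then dim K = 1 and the simplices of K are:

  0-simplices (4): a, b, c, d
  1-simplices (4): ac, ad, bc, bd

so the chain groups are C_0 ≅ Z^4, C_1 ≅ Z^4.

∂_1: C_1 → C_0 maps an edge to its endpoints' difference, ∂[p,q] = q − p. For instance
  ∂bc = c − b.
The resulting 4×4 matrix has rank 3, and its Smith normal form has invariant factors (1,1,1).

Reading off H_k = ker ∂_k / im ∂_{k+1}:

  H_0: rank C_0 − rank ∂_1 = 4 − 3 = 1, and the invariant factors of ∂_1 are all 1, so H_0 ≅ Z.
  H_1: rank ker ∂_1 − rank ∂_2 = (4 − 3) − 0 = 1, and there is no ∂_2, so H_1 ≅ Z.

H_0 ≅ Z,  H_1 ≅ Z.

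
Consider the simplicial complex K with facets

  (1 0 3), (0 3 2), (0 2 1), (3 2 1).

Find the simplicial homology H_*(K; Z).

K has 4 vertices, 6 edges, 4 triangles.
rank ∂_0 = 0, rank ∂_1 = 3 ⇒ b_0 = 4 − 0 − 3 = 1; all invariant factors of ∂_1 are 1 so no torsion. So H_0 = Z.
rank ∂_1 = 3, rank ∂_2 = 3 ⇒ b_1 = 6 − 3 − 3 = 0; all invariant factors of ∂_2 are 1 so no torsion. So H_1 = 0.
rank ∂_2 = 3, rank ∂_3 = 0 ⇒ b_2 = 4 − 3 − 0 = 1. So H_2 = Z.

H_0 = Z,  H_1 = 0,  H_2 = Z.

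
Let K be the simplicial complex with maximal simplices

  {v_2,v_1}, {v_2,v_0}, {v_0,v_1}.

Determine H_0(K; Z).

H_0 = Z.

K has 3 vertices, 3 edges.
rank ∂_0 = 0, rank ∂_1 = 2 ⇒ b_0 = 3 − 0 − 2 = 1; all invariant factors of ∂_1 are 1 so no torsion. So H_0 ≅ Z.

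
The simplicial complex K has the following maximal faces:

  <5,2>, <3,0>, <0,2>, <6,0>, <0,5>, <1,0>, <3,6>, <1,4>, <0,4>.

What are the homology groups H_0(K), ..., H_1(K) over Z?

Order the vertices as 0 < 1 < 2 < 3 < 4 < 5 < 6. Listing each simplex with vertices in this order, K has dimension 1 with simplices:

  0-simplices (7): [0], [1], [2], [3], [4], [5], [6]
  1-simplices (9): [0,1], [0,2], [0,3], [0,4], [0,5], [0,6], [1,4], [2,5], [3,6]

giving chain groups C_0 ≅ Z^7, C_1 ≅ Z^9.

The boundary map ∂_1: C_1 → C_0 sends each edge [p,q] (with p < q) to q − p. For instance
  ∂[0,1] = [1] − [0].
The resulting 7×9 matrix has rank 6, and its Smith normal form has invariant factors (1,1,1,1,1,1).

From H_k ≅ ker(∂_k) / im(∂_{k+1}) we obtain:

  H_0: rank C_0 − rank ∂_1 = 7 − 6 = 1, and the invariant factors of ∂_1 are all 1, so H_0 ≅ Z.
  H_1: rank ker ∂_1 − rank ∂_2 = (9 − 6) − 0 = 3, and there is no ∂_2, so H_1 ≅ Z^3.

H_0 = Z,  H_1 = Z^3.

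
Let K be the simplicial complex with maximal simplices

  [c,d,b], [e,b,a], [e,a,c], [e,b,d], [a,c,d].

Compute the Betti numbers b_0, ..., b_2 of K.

b_0 = 1, b_1 = 1, b_2 = 0.

K has 5 vertices, 10 edges, 5 triangles.
rank ∂_0 = 0, rank ∂_1 = 4 ⇒ b_0 = 5 − 0 − 4 = 1; all invariant factors of ∂_1 are 1 so no torsion. So H_0 ≅ Z.
rank ∂_1 = 4, rank ∂_2 = 5 ⇒ b_1 = 10 − 4 − 5 = 1; all invariant factors of ∂_2 are 1 so no torsion. So H_1 ≅ Z.
rank ∂_2 = 5, rank ∂_3 = 0 ⇒ b_2 = 5 − 5 − 0 = 0. So H_2 ≅ 0.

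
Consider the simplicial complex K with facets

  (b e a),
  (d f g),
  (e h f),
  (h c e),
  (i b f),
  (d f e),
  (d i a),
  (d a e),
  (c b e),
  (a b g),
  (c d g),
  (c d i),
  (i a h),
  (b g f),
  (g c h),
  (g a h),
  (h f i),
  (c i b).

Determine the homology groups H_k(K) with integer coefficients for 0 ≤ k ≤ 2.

Take the total order a < b < c < d < e < f < g < h < i on the vertex set. Then K (dimension 2) consists of the simplices:

  0-simplices (9): a, b, c, d, e, f, g, h, i
  1-simplices (27): ab, ad, ae, ag, ah, ai, bc, be, bf, bg, bi, cd, ce, cg, ch, ci, de, df, dg, di, ef, eh, fg, fh, fi, gh, hi
  2-simplices (18): abe, abg, ade, adi, agh, ahi, bce, bci, bfg, bfi, cdg, cdi, ceh, cgh, def, dfg, efh, fhi

giving chain groups C_0 ≅ Z^9, C_1 ≅ Z^27, C_2 ≅ Z^18.

The boundary map ∂_1: C_1 → C_0 maps an edge to its endpoints' difference, ∂[p,q] = q − p. For instance
  ∂ae = e − a.
As a 9×27 matrix over Z this has rank 8, with invariant factors (1,1,1,1,1,1,1,1).

Boundary ∂_2: C_2 → C_1 sends each 2-simplex [p,q,r] to [q,r] − [p,r] + [p,q]. For instance
  ∂bfg = fg − bg + bf,
  ∂cdi = di − ci + cd.
The resulting 27×18 matrix has rank 17, and its Smith normal form has invariant factors (1,1,1,1,1,1,1,1,1,1,1,1,1,1,1,1,1).

From H_k ≅ ker(∂_k) / im(∂_{k+1}) we obtain:

  H_0: rank C_0 − rank ∂_1 = 9 − 8 = 1, and the invariant factors of ∂_1 are all 1, so H_0 = Z.
  H_1: rank ker ∂_1 − rank ∂_2 = (27 − 8) − 17 = 2, and the invariant factors of ∂_2 are all 1, so H_1 = Z^2.
  H_2: rank ker ∂_2 − rank ∂_3 = (18 − 17) − 0 = 1, and there is no ∂_3, so H_2 = Z.

(K is a triangulation of the torus T^2.)

H_0 = Z,  H_1 = Z^2,  H_2 = Z.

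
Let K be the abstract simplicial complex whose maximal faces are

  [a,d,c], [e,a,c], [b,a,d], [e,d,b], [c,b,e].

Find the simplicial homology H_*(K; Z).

Fix the vertex order a < b < c < d < e and write every simplex with vertices in increasing order. Then dim K = 2 and the simplices of K are:

  0-simplices (5): a, b, c, d, e
  1-simplices (10): ab, ac, ad, ae, bc, bd, be, cd, ce, de
  2-simplices (5): abd, acd, ace, bce, bde

Hence C_0 ≅ Z^5, C_1 ≅ Z^10, C_2 ≅ Z^5.

Boundary ∂_1: C_1 → C_0 is given by ∂[p,q] = [q] − [p]. For instance
  ∂cd = d − c.
As a 5×10 matrix over Z this has rank 4, with invariant factors (1,1,1,1).

Boundary ∂_2: C_2 → C_1 acts by ∂[p,q,r] = [q,r] − [p,r] + [p,q]. For instance
  ∂bce = ce − be + bc,
  ∂ace = ce − ae + ac.
The 10×5 boundary matrix has rank 5 and Smith normal form diag(1,1,1,1,1).

Reading off H_k = ker ∂_k / im ∂_{k+1}:

  H_0: rank C_0 − rank ∂_1 = 5 − 4 = 1, and the invariant factors of ∂_1 are all 1, so H_0 = Z.
  H_1: rank ker ∂_1 − rank ∂_2 = (10 − 4) − 5 = 1, and the invariant factors of ∂_2 are all 1, so H_1 = Z.
  H_2: rank ker ∂_2 − rank ∂_3 = (5 − 5) − 0 = 0, and there is no ∂_3, so H_2 = 0.

H_0 ≅ Z,  H_1 ≅ Z,  H_2 = 0.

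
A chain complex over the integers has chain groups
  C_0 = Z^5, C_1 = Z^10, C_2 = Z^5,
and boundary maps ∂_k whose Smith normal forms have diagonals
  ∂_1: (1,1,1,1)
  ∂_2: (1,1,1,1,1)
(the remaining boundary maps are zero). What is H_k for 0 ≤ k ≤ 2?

H_0 = Z,  H_1 = Z,  H_2 = 0.

H_0: b_0 = 5 − 0 − 4 = 1; torsion from ∂_1 factors > 1: none. So H_0 = Z.
H_1: b_1 = 10 − 4 − 5 = 1; torsion from ∂_2 factors > 1: none. So H_1 = Z.
H_2: b_2 = 5 − 5 − 0 = 0; torsion from ∂_3 factors > 1: none. So H_2 = 0.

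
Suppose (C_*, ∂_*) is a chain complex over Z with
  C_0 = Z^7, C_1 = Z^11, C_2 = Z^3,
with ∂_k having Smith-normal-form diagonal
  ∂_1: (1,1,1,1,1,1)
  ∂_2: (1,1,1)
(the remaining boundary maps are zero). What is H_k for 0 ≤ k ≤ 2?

H_0: b_0 = 7 − 0 − 6 = 1; torsion from ∂_1 factors > 1: none. So H_0 = Z.
H_1: b_1 = 11 − 6 − 3 = 2; torsion from ∂_2 factors > 1: none. So H_1 = Z^2.
H_2: b_2 = 3 − 3 − 0 = 0; torsion from ∂_3 factors > 1: none. So H_2 = 0.

H_0 = Z,  H_1 = Z^2,  H_2 = 0.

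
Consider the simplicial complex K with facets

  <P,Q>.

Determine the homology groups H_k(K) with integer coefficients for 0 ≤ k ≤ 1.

Fix the vertex order P < Q and write every simplex with vertices in increasing order. Then dim K = 1 and the simplices of K are:

  0-simplices (2): P, Q
  1-simplices (1): PQ

giving chain groups C_0 ≅ Z^2, C_1 ≅ Z^1.

∂_1: C_1 → C_0 is given by ∂[p,q] = [q] − [p]. For instance
  ∂PQ = Q − P.
The resulting 2×1 matrix has rank 1, and its Smith normal form has invariant factors (1).

Reading off H_k = ker ∂_k / im ∂_{k+1}:

  H_0: rank C_0 − rank ∂_1 = 2 − 1 = 1, and the invariant factors of ∂_1 are all 1, so H_0 = Z.
  H_1: rank ker ∂_1 − rank ∂_2 = (1 − 1) − 0 = 0, and there is no ∂_2, so H_1 = 0.

As a check, the Euler characteristic is 2 − 1 = 1, which agrees with 1 − 0 = 1.
(K is a triangulation of the 1-simplex.)

H_0 = Z,  H_1 = 0.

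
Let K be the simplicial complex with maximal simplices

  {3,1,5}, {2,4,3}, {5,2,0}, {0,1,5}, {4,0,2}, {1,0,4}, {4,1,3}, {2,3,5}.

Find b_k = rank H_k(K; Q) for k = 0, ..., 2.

b_0 = 1, b_1 = 0, b_2 = 1.

Take the total order 0 < 1 < 2 < 3 < 4 < 5 on the vertex set. Then K (dimension 2) consists of the simplices:

  0-simplices (6): [0], [1], [2], [3], [4], [5]
  1-simplices (12): [0,1], [0,2], [0,4], [0,5], [1,3], [1,4], [1,5], [2,3], [2,4], [2,5], [3,4], [3,5]
  2-simplices (8): [0,1,4], [0,1,5], [0,2,4], [0,2,5], [1,3,4], [1,3,5], [2,3,4], [2,3,5]

giving chain groups C_0 ≅ Z^6, C_1 ≅ Z^12, C_2 ≅ Z^8.

∂_1: C_1 → C_0 maps an edge to its endpoints' difference, ∂[p,q] = q − p. For instance
  ∂[3,5] = [5] − [3].
The 6×12 boundary matrix has rank 5 and Smith normal form diag(1,1,1,1,1).

The boundary map ∂_2: C_2 → C_1 maps a triangle to the signed sum of its edges. For instance
  ∂[2,3,4] = [3,4] − [2,4] + [2,3],
  ∂[0,2,5] = [2,5] − [0,5] + [0,2].
This gives a 12×8 integer matrix of rank 7; reducing to Smith normal form yields diagonal entries (1,1,1,1,1,1,1).

Reading off H_k = ker ∂_k / im ∂_{k+1}:

  H_0: rank C_0 − rank ∂_1 = 6 − 5 = 1, and the invariant factors of ∂_1 are all 1, so H_0 ≅ Z.
  H_1: rank ker ∂_1 − rank ∂_2 = (12 − 5) − 7 = 0, and the invariant factors of ∂_2 are all 1, so H_1 ≅ 0.
  H_2: rank ker ∂_2 − rank ∂_3 = (8 − 7) − 0 = 1, and there is no ∂_3, so H_2 ≅ Z.

Hence the Betti numbers are b_0 = 1, b_1 = 0, b_2 = 1.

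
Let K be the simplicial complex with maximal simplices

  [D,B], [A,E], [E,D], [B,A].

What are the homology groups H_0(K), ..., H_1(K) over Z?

H_0 ≅ Z,  H_1 ≅ Z.

Take the total order A < B < D < E on the vertex set. Then K (dimension 1) consists of the simplices:

  0-simplices (4): A, B, D, E
  1-simplices (4): AB, AE, BD, DE

Hence C_0 ≅ Z^4, C_1 ≅ Z^4.

∂_1: C_1 → C_0 maps an edge to its endpoints' difference, ∂[p,q] = q − p. For instance
  ∂AB = B − A.
This gives a 4×4 integer matrix of rank 3; reducing to Smith normal form yields diagonal entries (1,1,1).

Computing H_k = (kernel of ∂_k) / (image of ∂_{k+1}):

  H_0: rank C_0 − rank ∂_1 = 4 − 3 = 1, and the invariant factors of ∂_1 are all 1, so H_0 = Z.
  H_1: rank ker ∂_1 − rank ∂_2 = (4 − 3) − 0 = 1, and there is no ∂_2, so H_1 = Z.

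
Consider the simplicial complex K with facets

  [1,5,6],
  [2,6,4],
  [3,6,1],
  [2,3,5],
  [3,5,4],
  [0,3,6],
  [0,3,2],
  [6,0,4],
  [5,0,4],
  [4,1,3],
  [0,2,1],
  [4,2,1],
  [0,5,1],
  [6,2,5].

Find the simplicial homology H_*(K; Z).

H_0 = Z,  H_1 = Z^2,  H_2 = Z.

Order the vertices as 0 < 1 < 2 < 3 < 4 < 5 < 6. Listing each simplex with vertices in this order, K has dimension 2 with simplices:

  0-simplices (7): [0], [1], [2], [3], [4], [5], [6]
  1-simplices (21): [0,1], [0,2], [0,3], [0,4], [0,5], [0,6], [1,2], [1,3], [1,4], [1,5], [1,6], [2,3], [2,4], [2,5], [2,6], [3,4], [3,5], [3,6], [4,5], [4,6], [5,6]
  2-simplices (14): [0,1,2], [0,1,5], [0,2,3], [0,3,6], [0,4,5], [0,4,6], [1,2,4], [1,3,4], [1,3,6], [1,5,6], [2,3,5], [2,4,6], [2,5,6], [3,4,5]

so the chain groups are C_0 ≅ Z^7, C_1 ≅ Z^21, C_2 ≅ Z^14.

The boundary map ∂_1: C_1 → C_0 is given by ∂[p,q] = [q] − [p]. For instance
  ∂[4,6] = [6] − [4].
This gives a 7×21 integer matrix of rank 6; reducing to Smith normal form yields diagonal entries (1,1,1,1,1,1).

Boundary ∂_2: C_2 → C_1 acts by ∂[p,q,r] = [q,r] − [p,r] + [p,q]. For instance
  ∂[0,1,5] = [1,5] − [0,5] + [0,1],
  ∂[1,2,4] = [2,4] − [1,4] + [1,2].
This gives a 21×14 integer matrix of rank 13; reducing to Smith normal form yields diagonal entries (1,1,1,1,1,1,1,1,1,1,1,1,1).

Now H_k = ker ∂_k / im ∂_{k+1}, so:

  H_0: rank C_0 − rank ∂_1 = 7 − 6 = 1, and the invariant factors of ∂_1 are all 1, so H_0 ≅ Z.
  H_1: rank ker ∂_1 − rank ∂_2 = (21 − 6) − 13 = 2, and the invariant factors of ∂_2 are all 1, so H_1 ≅ Z^2.
  H_2: rank ker ∂_2 − rank ∂_3 = (14 − 13) − 0 = 1, and there is no ∂_3, so H_2 ≅ Z.

As a check, the Euler characteristic is 7 − 21 + 14 = 0, which agrees with 1 − 2 + 1 = 0.
(K is a triangulation of the torus T^2.)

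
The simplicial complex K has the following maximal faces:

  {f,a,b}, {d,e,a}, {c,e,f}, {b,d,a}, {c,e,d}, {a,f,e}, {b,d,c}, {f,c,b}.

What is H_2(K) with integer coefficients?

H_2 ≅ Z.

We work with the vertex ordering a < b < c < d < e < f. The simplices of K, each written with vertices in increasing order, are:

  0-simplices (6): a, b, c, d, e, f
  1-simplices (12): ab, ad, ae, af, bc, bd, bf, cd, ce, cf, de, ef
  2-simplices (8): abd, abf, ade, aef, bcd, bcf, cde, cef

giving chain groups C_0 ≅ Z^6, C_1 ≅ Z^12, C_2 ≅ Z^8.

Boundary ∂_1: C_1 → C_0 is given by ∂[p,q] = [q] − [p].
As a 6×12 matrix over Z this has rank 5, with invariant factors (1,1,1,1,1).

The boundary map ∂_2: C_2 → C_1 sends each 2-simplex [p,q,r] to [q,r] − [p,r] + [p,q]. For instance
  ∂abd = bd − ad + ab,
  ∂cde = de − ce + cd.
The 12×8 boundary matrix has rank 7 and Smith normal form diag(1,1,1,1,1,1,1).

Now H_k = ker ∂_k / im ∂_{k+1}, so:

  H_2: rank ker ∂_2 − rank ∂_3 = (8 − 7) − 0 = 1, and there is no ∂_3, so H_2 = Z.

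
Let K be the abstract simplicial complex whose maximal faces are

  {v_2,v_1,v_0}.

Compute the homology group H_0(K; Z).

K has 3 vertices, 3 edges, 1 triangle.
rank ∂_0 = 0, rank ∂_1 = 2 ⇒ b_0 = 3 − 0 − 2 = 1; all invariant factors of ∂_1 are 1 so no torsion. So H_0 ≅ Z.

H_0 ≅ Z.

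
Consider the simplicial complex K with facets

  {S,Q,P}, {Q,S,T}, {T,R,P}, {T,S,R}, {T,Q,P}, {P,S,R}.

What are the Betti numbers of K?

b_0 = 1, b_1 = 0, b_2 = 1.

Take the total order P < Q < R < S < T on the vertex set. Then K (dimension 2) consists of the simplices:

  0-simplices (5): P, Q, R, S, T
  1-simplices (9): PQ, PR, PS, PT, QS, QT, RS, RT, ST
  2-simplices (6): PQS, PQT, PRS, PRT, QST, RST

Hence C_0 ≅ Z^5, C_1 ≅ Z^9, C_2 ≅ Z^6.

Boundary ∂_1: C_1 → C_0 sends each edge [p,q] (with p < q) to q − p.
The resulting 5×9 matrix has rank 4, and its Smith normal form has invariant factors (1,1,1,1).

Boundary ∂_2: C_2 → C_1 acts by ∂[p,q,r] = [q,r] − [p,r] + [p,q]. For instance
  ∂PRS = RS − PS + PR,
  ∂QST = ST − QT + QS.
As a 9×6 matrix over Z this has rank 5, with invariant factors (1,1,1,1,1).

From H_k ≅ ker(∂_k) / im(∂_{k+1}) we obtain:

  H_0: rank C_0 − rank ∂_1 = 5 − 4 = 1, and the invariant factors of ∂_1 are all 1, so H_0 ≅ Z.
  H_1: rank ker ∂_1 − rank ∂_2 = (9 − 4) − 5 = 0, and the invariant factors of ∂_2 are all 1, so H_1 ≅ 0.
  H_2: rank ker ∂_2 − rank ∂_3 = (6 − 5) − 0 = 1, and there is no ∂_3, so H_2 ≅ Z.

As a check, the Euler characteristic is 5 − 9 + 6 = 2, which agrees with 1 − 0 + 1 = 2.

Hence the Betti numbers are b_0 = 1, b_1 = 0, b_2 = 1.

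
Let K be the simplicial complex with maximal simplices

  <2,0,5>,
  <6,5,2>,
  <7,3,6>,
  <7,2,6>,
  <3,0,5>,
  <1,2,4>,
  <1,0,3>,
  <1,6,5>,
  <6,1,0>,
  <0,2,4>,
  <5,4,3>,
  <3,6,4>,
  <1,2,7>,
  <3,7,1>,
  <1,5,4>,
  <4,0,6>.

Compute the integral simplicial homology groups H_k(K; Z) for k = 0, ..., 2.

H_0 = Z,  H_1 = Z^2,  H_2 = Z.

K has 8 vertices, 24 edges, 16 triangles.
rank ∂_0 = 0, rank ∂_1 = 7 ⇒ b_0 = 8 − 0 − 7 = 1; all invariant factors of ∂_1 are 1 so no torsion. So H_0 ≅ Z.
rank ∂_1 = 7, rank ∂_2 = 15 ⇒ b_1 = 24 − 7 − 15 = 2; all invariant factors of ∂_2 are 1 so no torsion. So H_1 ≅ Z^2.
rank ∂_2 = 15, rank ∂_3 = 0 ⇒ b_2 = 16 − 15 − 0 = 1. So H_2 ≅ Z.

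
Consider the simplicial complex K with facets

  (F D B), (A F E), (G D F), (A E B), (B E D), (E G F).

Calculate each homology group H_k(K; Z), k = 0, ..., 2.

H_0 ≅ Z,  H_1 ≅ Z,  H_2 = 0.

K has 6 vertices, 12 edges, 6 triangles.
rank ∂_0 = 0, rank ∂_1 = 5 ⇒ b_0 = 6 − 0 − 5 = 1; all invariant factors of ∂_1 are 1 so no torsion. So H_0 = Z.
rank ∂_1 = 5, rank ∂_2 = 6 ⇒ b_1 = 12 − 5 − 6 = 1; all invariant factors of ∂_2 are 1 so no torsion. So H_1 = Z.
rank ∂_2 = 6, rank ∂_3 = 0 ⇒ b_2 = 6 − 6 − 0 = 0. So H_2 = 0.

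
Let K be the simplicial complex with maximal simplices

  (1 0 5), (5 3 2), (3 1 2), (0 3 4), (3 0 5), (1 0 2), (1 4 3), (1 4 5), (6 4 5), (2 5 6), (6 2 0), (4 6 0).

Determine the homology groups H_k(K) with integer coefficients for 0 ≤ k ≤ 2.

H_0 = Z,  H_1 = Z/2,  H_2 = 0.

We work with the vertex ordering 0 < 1 < 2 < 3 < 4 < 5 < 6. The simplices of K, each written with vertices in increasing order, are:

  0-simplices (7): [0], [1], [2], [3], [4], [5], [6]
  1-simplices (18): [0,1], [0,2], [0,3], [0,4], [0,5], [0,6], [1,2], [1,3], [1,4], [1,5], [2,3], [2,5], [2,6], [3,4], [3,5], [4,5], [4,6], [5,6]
  2-simplices (12): [0,1,2], [0,1,5], [0,2,6], [0,3,4], [0,3,5], [0,4,6], [1,2,3], [1,3,4], [1,4,5], [2,3,5], [2,5,6], [4,5,6]

so the chain groups are C_0 ≅ Z^7, C_1 ≅ Z^18, C_2 ≅ Z^12.

The boundary map ∂_1: C_1 → C_0 sends each edge [p,q] (with p < q) to q − p.
The resulting 7×18 matrix has rank 6, and its Smith normal form has invariant factors (1,1,1,1,1,1).

Boundary ∂_2: C_2 → C_1 acts by ∂[p,q,r] = [q,r] − [p,r] + [p,q]. For instance
  ∂[1,2,3] = [2,3] − [1,3] + [1,2],
  ∂[2,3,5] = [3,5] − [2,5] + [2,3].
This gives a 18×12 integer matrix of rank 12; reducing to Smith normal form yields diagonal entries (1,1,1,1,1,1,1,1,1,1,1,2).

From H_k ≅ ker(∂_k) / im(∂_{k+1}) we obtain:

  H_0: rank C_0 − rank ∂_1 = 7 − 6 = 1, and the invariant factors of ∂_1 are all 1, so H_0 ≅ Z.
  H_1: rank ker ∂_1 − rank ∂_2 = (18 − 6) − 12 = 0, and ∂_2 has invariant factor 2 > 1, so H_1 ≅ Z/2.
  H_2: rank ker ∂_2 − rank ∂_3 = (12 − 12) − 0 = 0, and there is no ∂_3, so H_2 ≅ 0.

As a check, the Euler characteristic is 7 − 18 + 12 = 1, which agrees with 1 − 0 + 0 = 1.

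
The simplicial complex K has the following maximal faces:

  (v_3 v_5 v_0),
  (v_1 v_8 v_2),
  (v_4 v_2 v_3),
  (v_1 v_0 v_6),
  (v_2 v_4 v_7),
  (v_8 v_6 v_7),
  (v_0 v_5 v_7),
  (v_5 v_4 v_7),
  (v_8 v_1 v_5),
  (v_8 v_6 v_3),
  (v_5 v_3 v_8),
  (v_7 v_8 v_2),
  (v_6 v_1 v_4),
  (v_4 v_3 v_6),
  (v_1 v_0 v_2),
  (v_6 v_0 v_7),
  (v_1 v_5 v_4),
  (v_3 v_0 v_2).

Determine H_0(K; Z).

H_0 ≅ Z.

K has 9 vertices, 27 edges, 18 triangles.
rank ∂_0 = 0, rank ∂_1 = 8 ⇒ b_0 = 9 − 0 − 8 = 1; all invariant factors of ∂_1 are 1 so no torsion. So H_0 ≅ Z.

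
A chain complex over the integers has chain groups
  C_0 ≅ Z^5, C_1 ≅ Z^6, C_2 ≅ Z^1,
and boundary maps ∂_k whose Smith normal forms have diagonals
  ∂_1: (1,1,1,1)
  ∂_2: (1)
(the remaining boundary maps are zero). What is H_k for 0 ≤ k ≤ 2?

H_0 ≅ Z,  H_1 ≅ Z,  H_2 = 0.

H_0: b_0 = 5 − 0 − 4 = 1; torsion from ∂_1 factors > 1: none. So H_0 ≅ Z.
H_1: b_1 = 6 − 4 − 1 = 1; torsion from ∂_2 factors > 1: none. So H_1 ≅ Z.
H_2: b_2 = 1 − 1 − 0 = 0; torsion from ∂_3 factors > 1: none. So H_2 ≅ 0.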